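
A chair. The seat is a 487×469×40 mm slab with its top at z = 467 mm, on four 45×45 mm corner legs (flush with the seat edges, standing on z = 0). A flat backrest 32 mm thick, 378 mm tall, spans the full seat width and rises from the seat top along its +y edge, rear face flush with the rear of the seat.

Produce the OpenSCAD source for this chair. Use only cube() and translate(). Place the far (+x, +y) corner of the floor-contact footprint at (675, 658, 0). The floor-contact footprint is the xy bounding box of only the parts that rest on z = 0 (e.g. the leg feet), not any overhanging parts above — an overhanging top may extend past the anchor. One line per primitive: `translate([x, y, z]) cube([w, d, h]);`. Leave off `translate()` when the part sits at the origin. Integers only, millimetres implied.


translate([188, 189, 427]) cube([487, 469, 40]);
translate([188, 189, 0]) cube([45, 45, 427]);
translate([630, 189, 0]) cube([45, 45, 427]);
translate([188, 613, 0]) cube([45, 45, 427]);
translate([630, 613, 0]) cube([45, 45, 427]);
translate([188, 626, 467]) cube([487, 32, 378]);


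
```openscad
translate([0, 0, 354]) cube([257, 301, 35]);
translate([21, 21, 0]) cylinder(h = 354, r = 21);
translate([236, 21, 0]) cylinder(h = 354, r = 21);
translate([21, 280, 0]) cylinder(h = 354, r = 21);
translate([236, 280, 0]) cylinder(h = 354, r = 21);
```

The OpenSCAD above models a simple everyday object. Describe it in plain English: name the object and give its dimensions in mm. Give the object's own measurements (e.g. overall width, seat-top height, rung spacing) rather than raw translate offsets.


A four-legged stool. The seat is a 257×301×35 mm slab whose top surface is at z = 389 mm; four round legs, each 42 mm in diameter, run from the floor (z = 0) to the underside of the seat, each leg's axis is inset half a diameter from the nearest pair of seat edges (so the leg's bounding box is flush with the corner).


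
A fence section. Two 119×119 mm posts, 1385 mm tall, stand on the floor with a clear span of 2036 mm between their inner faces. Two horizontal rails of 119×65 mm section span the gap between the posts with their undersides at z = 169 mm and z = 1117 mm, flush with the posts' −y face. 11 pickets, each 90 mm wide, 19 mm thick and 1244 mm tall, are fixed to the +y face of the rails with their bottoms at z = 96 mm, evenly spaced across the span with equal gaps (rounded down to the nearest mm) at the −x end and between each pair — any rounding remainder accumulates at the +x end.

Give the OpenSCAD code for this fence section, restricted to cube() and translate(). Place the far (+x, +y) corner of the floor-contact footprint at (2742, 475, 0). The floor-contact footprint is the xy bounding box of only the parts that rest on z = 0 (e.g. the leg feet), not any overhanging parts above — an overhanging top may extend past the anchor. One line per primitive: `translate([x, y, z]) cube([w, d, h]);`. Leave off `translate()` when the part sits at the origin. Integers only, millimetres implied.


translate([468, 356, 0]) cube([119, 119, 1385]);
translate([2623, 356, 0]) cube([119, 119, 1385]);
translate([587, 356, 169]) cube([2036, 119, 65]);
translate([587, 356, 1117]) cube([2036, 119, 65]);
translate([674, 475, 96]) cube([90, 19, 1244]);
translate([851, 475, 96]) cube([90, 19, 1244]);
translate([1028, 475, 96]) cube([90, 19, 1244]);
translate([1205, 475, 96]) cube([90, 19, 1244]);
translate([1382, 475, 96]) cube([90, 19, 1244]);
translate([1559, 475, 96]) cube([90, 19, 1244]);
translate([1736, 475, 96]) cube([90, 19, 1244]);
translate([1913, 475, 96]) cube([90, 19, 1244]);
translate([2090, 475, 96]) cube([90, 19, 1244]);
translate([2267, 475, 96]) cube([90, 19, 1244]);
translate([2444, 475, 96]) cube([90, 19, 1244]);


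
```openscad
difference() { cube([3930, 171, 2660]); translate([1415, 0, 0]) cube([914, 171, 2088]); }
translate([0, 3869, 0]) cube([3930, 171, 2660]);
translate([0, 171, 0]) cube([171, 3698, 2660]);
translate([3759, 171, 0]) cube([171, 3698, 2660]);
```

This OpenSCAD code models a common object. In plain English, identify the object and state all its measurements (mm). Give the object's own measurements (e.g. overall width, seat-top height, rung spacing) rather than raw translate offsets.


A single room: four walls, each 2660 mm tall and 171 mm thick, enclosing an outside footprint 3930×4040 mm (x × y), no floor or roof. The front and back walls (−y and +y sides) run the full x-width; the side walls fit between their inner faces. A door opening 914 mm wide and 2088 mm tall is cut through the front wall from the floor up, its −x edge 1415 mm from the wall's −x end.


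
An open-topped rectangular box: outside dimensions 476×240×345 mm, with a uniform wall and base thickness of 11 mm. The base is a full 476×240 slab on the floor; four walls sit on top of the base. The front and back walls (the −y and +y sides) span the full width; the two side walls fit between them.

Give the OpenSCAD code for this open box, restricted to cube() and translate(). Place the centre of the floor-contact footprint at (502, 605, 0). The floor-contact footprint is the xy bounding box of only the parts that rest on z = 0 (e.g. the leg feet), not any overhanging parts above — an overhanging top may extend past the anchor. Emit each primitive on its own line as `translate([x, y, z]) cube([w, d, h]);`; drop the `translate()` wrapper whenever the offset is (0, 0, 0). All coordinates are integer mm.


translate([264, 485, 0]) cube([476, 240, 11]);
translate([264, 485, 11]) cube([476, 11, 334]);
translate([264, 714, 11]) cube([476, 11, 334]);
translate([264, 496, 11]) cube([11, 218, 334]);
translate([729, 496, 11]) cube([11, 218, 334]);


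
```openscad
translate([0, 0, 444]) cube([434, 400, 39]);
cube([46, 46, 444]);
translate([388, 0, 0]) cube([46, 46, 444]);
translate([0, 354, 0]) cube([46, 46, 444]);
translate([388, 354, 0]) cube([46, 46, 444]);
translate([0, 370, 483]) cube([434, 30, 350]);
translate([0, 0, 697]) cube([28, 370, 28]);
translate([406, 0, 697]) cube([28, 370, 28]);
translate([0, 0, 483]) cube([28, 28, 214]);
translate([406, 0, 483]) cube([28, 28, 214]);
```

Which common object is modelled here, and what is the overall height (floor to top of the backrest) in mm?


A chair. The overall height is 833 mm.

A slab on four corner posts with a tall panel at the back — a chair. The seat slab sits at z = 444 with thickness 39, and the 350 mm backrest starts at the seat top, so the overall height is 444 + 39 + 350 = 833 mm.


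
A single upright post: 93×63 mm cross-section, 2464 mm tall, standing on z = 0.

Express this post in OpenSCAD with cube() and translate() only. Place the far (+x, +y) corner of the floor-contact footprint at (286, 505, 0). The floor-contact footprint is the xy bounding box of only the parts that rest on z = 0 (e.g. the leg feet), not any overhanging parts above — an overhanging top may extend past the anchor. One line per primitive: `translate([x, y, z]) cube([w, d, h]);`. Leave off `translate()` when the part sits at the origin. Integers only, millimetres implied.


translate([193, 442, 0]) cube([93, 63, 2464]);


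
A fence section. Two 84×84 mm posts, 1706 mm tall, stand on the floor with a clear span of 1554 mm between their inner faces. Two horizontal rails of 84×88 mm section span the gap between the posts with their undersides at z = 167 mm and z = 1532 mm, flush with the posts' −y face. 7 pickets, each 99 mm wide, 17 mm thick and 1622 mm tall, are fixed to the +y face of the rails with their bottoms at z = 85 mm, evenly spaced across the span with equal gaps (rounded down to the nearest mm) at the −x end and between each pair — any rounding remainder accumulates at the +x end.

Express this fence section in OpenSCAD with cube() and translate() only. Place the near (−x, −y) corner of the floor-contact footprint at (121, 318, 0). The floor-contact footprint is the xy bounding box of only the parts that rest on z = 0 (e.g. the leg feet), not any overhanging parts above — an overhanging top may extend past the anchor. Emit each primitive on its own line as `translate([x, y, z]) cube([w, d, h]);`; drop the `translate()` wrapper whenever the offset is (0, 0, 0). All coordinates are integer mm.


translate([121, 318, 0]) cube([84, 84, 1706]);
translate([1759, 318, 0]) cube([84, 84, 1706]);
translate([205, 318, 167]) cube([1554, 84, 88]);
translate([205, 318, 1532]) cube([1554, 84, 88]);
translate([312, 402, 85]) cube([99, 17, 1622]);
translate([518, 402, 85]) cube([99, 17, 1622]);
translate([724, 402, 85]) cube([99, 17, 1622]);
translate([930, 402, 85]) cube([99, 17, 1622]);
translate([1136, 402, 85]) cube([99, 17, 1622]);
translate([1342, 402, 85]) cube([99, 17, 1622]);
translate([1548, 402, 85]) cube([99, 17, 1622]);


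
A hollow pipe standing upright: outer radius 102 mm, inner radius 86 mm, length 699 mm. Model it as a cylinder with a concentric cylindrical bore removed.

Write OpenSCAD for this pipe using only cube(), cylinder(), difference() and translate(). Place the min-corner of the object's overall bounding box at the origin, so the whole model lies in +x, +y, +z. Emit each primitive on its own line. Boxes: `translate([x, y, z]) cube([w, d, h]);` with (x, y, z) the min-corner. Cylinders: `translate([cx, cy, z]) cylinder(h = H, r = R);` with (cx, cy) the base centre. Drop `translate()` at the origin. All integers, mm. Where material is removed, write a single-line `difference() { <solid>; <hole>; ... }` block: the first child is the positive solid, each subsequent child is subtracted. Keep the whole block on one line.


difference() { translate([102, 102, 0]) cylinder(h = 699, r = 102); translate([102, 102, 0]) cylinder(h = 699, r = 86); }


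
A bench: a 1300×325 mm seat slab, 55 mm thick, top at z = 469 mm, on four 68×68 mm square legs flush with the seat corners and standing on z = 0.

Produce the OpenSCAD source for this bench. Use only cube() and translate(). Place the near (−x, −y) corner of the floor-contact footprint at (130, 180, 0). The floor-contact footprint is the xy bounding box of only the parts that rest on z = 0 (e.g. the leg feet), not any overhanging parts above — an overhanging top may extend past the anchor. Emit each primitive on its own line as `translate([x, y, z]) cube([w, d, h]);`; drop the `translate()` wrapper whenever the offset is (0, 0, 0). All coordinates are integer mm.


translate([130, 180, 414]) cube([1300, 325, 55]);
translate([130, 180, 0]) cube([68, 68, 414]);
translate([130, 437, 0]) cube([68, 68, 414]);
translate([1362, 180, 0]) cube([68, 68, 414]);
translate([1362, 437, 0]) cube([68, 68, 414]);


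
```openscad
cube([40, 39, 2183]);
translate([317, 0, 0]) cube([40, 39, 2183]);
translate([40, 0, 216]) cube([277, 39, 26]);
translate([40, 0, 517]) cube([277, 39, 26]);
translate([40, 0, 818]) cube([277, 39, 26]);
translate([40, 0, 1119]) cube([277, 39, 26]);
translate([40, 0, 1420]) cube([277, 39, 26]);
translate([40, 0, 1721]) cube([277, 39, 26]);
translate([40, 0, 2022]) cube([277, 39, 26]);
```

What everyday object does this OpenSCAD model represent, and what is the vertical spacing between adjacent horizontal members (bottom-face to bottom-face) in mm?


A ladder. The rung spacing is 301 mm.

Two tall 40×39 posts with 7 short bars between them — a ladder. Adjacent rungs sit at z = 216 and z = 517, so the spacing is 517 − 216 = 301 mm.


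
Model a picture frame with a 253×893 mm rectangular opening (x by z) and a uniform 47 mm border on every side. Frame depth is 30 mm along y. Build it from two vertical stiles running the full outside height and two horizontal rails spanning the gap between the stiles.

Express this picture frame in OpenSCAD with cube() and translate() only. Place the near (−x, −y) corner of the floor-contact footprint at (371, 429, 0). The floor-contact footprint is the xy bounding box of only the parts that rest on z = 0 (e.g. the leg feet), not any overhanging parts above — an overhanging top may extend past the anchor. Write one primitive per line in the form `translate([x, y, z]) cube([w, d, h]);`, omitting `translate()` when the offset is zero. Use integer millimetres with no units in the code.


translate([371, 429, 0]) cube([47, 30, 987]);
translate([671, 429, 0]) cube([47, 30, 987]);
translate([418, 429, 0]) cube([253, 30, 47]);
translate([418, 429, 940]) cube([253, 30, 47]);


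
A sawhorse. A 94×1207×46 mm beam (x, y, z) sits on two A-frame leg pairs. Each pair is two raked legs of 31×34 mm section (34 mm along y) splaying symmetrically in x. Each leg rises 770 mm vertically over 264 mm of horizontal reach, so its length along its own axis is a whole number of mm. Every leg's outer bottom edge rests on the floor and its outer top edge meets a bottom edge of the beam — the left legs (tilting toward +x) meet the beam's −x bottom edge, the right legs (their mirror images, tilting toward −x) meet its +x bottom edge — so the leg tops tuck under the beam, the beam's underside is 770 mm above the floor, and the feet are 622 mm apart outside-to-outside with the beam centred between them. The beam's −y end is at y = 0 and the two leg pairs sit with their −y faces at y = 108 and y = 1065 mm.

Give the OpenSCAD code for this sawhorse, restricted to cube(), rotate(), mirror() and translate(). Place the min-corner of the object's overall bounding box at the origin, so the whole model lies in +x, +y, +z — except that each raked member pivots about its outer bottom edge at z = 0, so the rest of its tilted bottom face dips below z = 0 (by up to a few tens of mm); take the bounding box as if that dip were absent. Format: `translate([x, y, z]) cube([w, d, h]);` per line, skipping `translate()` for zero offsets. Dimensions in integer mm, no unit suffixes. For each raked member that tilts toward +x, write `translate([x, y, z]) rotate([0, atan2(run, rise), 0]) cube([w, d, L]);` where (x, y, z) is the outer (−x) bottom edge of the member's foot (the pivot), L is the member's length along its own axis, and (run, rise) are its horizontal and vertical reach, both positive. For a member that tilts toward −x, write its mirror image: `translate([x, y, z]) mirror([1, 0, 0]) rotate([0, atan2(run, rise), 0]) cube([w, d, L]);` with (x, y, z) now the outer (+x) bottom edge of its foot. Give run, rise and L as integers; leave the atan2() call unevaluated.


translate([264, 0, 770]) cube([94, 1207, 46]);
translate([0, 108, 0]) rotate([0, atan2(264, 770), 0]) cube([31, 34, 814]);
translate([622, 108, 0]) mirror([1, 0, 0]) rotate([0, atan2(264, 770), 0]) cube([31, 34, 814]);
translate([0, 1065, 0]) rotate([0, atan2(264, 770), 0]) cube([31, 34, 814]);
translate([622, 1065, 0]) mirror([1, 0, 0]) rotate([0, atan2(264, 770), 0]) cube([31, 34, 814]);


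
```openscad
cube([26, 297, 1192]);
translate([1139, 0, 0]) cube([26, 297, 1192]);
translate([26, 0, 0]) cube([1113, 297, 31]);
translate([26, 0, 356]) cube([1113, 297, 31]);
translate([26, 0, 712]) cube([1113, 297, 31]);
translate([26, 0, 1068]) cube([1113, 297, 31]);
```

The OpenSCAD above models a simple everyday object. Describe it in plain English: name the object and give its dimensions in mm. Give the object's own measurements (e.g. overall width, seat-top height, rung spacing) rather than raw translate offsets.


An open bookshelf. Two side panels, each 26 mm thick, 297 mm deep and 1192 mm tall, stand 1165 mm apart (outside-to-outside). Between them sit 4 shelves, each 31 mm thick and 297 mm deep, spanning the full gap between the sides. The bottom shelf rests on the floor (its underside at z = 0) and the clear gap between one shelf's top and the next shelf's underside is 325 mm.


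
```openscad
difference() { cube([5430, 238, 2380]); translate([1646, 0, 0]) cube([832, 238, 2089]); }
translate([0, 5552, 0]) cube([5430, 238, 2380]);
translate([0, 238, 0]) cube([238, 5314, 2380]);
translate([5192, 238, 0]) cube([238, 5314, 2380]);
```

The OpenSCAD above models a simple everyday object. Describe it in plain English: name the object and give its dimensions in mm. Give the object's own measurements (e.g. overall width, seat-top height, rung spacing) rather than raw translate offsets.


A single room: four walls, each 2380 mm tall and 238 mm thick, enclosing an outside footprint 5430×5790 mm (x × y), no floor or roof. The front and back walls (−y and +y sides) run the full x-width; the side walls fit between their inner faces. A door opening 832 mm wide and 2089 mm tall is cut through the front wall from the floor up, its −x edge 1646 mm from the wall's −x end.


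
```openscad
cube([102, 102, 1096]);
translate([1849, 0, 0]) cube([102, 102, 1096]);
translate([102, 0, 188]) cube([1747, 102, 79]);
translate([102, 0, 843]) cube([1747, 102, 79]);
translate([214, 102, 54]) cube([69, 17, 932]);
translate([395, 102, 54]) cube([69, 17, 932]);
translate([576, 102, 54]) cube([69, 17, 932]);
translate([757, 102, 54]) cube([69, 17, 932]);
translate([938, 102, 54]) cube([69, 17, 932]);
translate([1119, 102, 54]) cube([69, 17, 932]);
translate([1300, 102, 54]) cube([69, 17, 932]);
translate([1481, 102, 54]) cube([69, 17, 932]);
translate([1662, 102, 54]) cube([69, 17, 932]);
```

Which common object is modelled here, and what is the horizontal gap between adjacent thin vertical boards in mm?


A fence section. The picket gap is 112 mm.

Two posts, two rails, 9 pickets — a fence section. Span 1747 mm holds 9 pickets of 69 mm with 10 equal gaps: ⌊(1747 − 9·69) / 10⌋ = 112 mm.


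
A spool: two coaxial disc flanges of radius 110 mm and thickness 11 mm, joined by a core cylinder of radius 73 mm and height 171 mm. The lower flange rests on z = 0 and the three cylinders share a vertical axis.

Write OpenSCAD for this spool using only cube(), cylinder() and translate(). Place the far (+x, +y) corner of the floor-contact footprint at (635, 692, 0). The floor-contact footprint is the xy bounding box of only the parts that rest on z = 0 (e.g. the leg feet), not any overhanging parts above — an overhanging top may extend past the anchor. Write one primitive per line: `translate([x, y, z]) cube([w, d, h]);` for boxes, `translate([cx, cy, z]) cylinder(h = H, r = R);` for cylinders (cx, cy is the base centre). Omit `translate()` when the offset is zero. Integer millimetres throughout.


translate([525, 582, 0]) cylinder(h = 11, r = 110);
translate([525, 582, 11]) cylinder(h = 171, r = 73);
translate([525, 582, 182]) cylinder(h = 11, r = 110);


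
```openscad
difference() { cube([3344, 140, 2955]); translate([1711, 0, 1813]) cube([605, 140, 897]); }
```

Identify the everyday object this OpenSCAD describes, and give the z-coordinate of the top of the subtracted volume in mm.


A wall with a window opening. The window head height is 2710 mm.

A wall with a rectangular opening subtracted — a window. Sill at z = 1813, opening 897 mm tall, so the head is at 1813 + 897 = 2710 mm.


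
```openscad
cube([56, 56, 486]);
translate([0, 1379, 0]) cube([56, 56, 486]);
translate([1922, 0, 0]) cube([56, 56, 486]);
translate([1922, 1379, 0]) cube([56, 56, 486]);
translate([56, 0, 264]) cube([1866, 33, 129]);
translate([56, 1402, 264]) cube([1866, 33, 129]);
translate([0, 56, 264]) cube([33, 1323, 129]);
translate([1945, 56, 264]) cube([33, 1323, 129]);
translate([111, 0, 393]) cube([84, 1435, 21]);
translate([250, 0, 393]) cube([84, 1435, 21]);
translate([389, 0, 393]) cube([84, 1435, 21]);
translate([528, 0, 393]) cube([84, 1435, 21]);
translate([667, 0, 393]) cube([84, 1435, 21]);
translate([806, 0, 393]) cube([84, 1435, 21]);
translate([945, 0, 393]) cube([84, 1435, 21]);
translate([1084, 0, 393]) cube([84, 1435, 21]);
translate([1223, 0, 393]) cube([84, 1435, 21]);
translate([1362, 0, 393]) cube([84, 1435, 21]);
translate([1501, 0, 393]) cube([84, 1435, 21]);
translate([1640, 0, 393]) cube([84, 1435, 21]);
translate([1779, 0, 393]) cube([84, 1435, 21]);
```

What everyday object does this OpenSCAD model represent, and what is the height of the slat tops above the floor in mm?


A bed frame. The slat-top height is 414 mm.

Four posts, four rails, and a row of slats — a bed frame. Slats sit on the rails at z = 264 + 129 = 393; with slat thickness 21, the top is 414 mm.


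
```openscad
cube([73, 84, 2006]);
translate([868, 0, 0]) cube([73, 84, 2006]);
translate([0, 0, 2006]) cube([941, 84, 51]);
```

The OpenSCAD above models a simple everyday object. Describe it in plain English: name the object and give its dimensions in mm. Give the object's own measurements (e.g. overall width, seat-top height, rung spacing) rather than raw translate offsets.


A door frame. The clear opening is 795 mm wide and 2006 mm high. Two 73 mm wide jambs, 84 mm deep, stand either side of the opening from the floor to the top of the opening. A 51 mm thick head sits across the top of both jambs, spanning the full outside width of the frame.


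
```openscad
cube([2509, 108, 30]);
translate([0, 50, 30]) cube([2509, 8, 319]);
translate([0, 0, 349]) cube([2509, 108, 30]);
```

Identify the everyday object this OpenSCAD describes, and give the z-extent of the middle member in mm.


An I-beam. The web height is 319 mm.

Two wide flanges with a thin centred web — an I-beam. Overall 379 mm minus two 30 mm flanges gives a web of 379 − 2·30 = 319 mm.


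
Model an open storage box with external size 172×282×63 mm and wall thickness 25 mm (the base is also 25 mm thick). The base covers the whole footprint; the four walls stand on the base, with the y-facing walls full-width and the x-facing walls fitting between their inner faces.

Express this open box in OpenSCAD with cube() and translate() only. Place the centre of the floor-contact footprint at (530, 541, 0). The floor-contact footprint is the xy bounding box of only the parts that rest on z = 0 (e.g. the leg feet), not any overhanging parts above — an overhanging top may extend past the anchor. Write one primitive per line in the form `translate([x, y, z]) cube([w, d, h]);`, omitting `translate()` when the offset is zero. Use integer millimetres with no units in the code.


translate([444, 400, 0]) cube([172, 282, 25]);
translate([444, 400, 25]) cube([172, 25, 38]);
translate([444, 657, 25]) cube([172, 25, 38]);
translate([444, 425, 25]) cube([25, 232, 38]);
translate([591, 425, 25]) cube([25, 232, 38]);


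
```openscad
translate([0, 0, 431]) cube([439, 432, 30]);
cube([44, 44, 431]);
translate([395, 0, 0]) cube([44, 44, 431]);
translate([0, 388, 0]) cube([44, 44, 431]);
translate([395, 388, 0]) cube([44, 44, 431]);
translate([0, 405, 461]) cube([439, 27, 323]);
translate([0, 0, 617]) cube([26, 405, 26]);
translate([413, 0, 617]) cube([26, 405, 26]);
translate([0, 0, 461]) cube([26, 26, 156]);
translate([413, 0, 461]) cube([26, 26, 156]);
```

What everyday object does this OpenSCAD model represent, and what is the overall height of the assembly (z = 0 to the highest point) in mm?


A chair. The overall height is 784 mm.

A slab on four corner posts with a tall panel at the back — a chair. The seat slab sits at z = 431 with thickness 30, and the 323 mm backrest starts at the seat top, so the overall height is 431 + 30 + 323 = 784 mm.


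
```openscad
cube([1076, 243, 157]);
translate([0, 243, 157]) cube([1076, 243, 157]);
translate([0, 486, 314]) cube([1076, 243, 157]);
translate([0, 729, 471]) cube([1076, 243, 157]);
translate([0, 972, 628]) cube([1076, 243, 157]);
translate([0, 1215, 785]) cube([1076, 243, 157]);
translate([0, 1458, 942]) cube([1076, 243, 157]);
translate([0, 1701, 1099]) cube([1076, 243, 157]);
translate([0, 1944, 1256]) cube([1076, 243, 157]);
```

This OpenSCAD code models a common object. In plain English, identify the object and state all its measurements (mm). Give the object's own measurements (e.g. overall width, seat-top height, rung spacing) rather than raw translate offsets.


A straight staircase of 9 solid steps. Each step is 1076 mm wide (x), 243 mm deep (y, the going) and 157 mm tall (the rise). The first step rests on the floor; each subsequent step sits one going further in +y and one rise higher in +z, directly behind and above the previous step with no overlap.


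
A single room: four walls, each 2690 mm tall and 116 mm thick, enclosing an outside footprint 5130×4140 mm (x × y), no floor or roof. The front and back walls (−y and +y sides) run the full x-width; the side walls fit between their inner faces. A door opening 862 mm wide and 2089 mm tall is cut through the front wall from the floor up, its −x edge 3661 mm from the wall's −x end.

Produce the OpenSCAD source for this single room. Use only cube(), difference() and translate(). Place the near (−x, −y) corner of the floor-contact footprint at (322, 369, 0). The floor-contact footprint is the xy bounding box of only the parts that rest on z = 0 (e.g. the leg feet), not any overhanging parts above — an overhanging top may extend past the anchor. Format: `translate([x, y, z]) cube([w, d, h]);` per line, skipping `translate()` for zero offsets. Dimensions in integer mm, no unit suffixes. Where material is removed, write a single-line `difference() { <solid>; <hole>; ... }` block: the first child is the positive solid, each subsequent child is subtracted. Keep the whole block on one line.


difference() { translate([322, 369, 0]) cube([5130, 116, 2690]); translate([3983, 369, 0]) cube([862, 116, 2089]); }
translate([322, 4393, 0]) cube([5130, 116, 2690]);
translate([322, 485, 0]) cube([116, 3908, 2690]);
translate([5336, 485, 0]) cube([116, 3908, 2690]);


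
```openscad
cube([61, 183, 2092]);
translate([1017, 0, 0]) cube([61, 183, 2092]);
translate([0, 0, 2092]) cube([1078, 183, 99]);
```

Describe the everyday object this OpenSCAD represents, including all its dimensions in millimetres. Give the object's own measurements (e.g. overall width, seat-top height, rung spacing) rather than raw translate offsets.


A door frame. The clear opening is 956 mm wide and 2092 mm high. Two 61 mm wide jambs, 183 mm deep, stand either side of the opening from the floor to the top of the opening. A 99 mm thick head sits across the top of both jambs, spanning the full outside width of the frame.


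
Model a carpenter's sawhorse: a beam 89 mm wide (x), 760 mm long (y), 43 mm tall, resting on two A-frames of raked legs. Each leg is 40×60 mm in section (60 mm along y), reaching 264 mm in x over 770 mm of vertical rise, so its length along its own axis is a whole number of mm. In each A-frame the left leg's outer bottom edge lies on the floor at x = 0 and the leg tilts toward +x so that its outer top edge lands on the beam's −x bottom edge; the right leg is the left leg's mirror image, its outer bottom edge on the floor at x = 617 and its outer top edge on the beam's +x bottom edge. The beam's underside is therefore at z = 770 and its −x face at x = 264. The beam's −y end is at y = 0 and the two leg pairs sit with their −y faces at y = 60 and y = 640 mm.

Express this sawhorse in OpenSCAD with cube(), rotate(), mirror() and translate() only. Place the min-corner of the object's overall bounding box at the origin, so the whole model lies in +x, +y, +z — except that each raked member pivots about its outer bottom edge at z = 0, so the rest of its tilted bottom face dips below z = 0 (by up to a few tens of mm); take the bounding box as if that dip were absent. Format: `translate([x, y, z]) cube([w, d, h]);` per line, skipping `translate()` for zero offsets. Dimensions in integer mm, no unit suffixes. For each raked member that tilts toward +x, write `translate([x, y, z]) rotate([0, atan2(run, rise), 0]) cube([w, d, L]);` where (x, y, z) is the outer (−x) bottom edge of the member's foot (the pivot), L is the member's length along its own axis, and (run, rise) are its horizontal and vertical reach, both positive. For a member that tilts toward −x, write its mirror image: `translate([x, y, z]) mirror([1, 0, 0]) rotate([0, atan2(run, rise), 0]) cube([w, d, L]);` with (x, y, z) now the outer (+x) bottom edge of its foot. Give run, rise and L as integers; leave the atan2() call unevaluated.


translate([264, 0, 770]) cube([89, 760, 43]);
translate([0, 60, 0]) rotate([0, atan2(264, 770), 0]) cube([40, 60, 814]);
translate([617, 60, 0]) mirror([1, 0, 0]) rotate([0, atan2(264, 770), 0]) cube([40, 60, 814]);
translate([0, 640, 0]) rotate([0, atan2(264, 770), 0]) cube([40, 60, 814]);
translate([617, 640, 0]) mirror([1, 0, 0]) rotate([0, atan2(264, 770), 0]) cube([40, 60, 814]);


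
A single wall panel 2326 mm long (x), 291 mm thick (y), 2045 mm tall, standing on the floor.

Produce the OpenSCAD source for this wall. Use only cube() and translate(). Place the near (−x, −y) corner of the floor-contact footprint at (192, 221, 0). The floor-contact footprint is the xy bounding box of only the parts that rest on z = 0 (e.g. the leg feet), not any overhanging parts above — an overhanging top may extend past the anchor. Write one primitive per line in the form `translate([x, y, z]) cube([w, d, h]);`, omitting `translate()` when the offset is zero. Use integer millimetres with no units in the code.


translate([192, 221, 0]) cube([2326, 291, 2045]);


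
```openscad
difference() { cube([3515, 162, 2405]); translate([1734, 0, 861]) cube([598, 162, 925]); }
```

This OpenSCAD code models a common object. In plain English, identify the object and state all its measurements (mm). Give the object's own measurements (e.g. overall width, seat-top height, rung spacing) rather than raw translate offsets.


A wall 3515 mm long (x), 162 mm thick (y), 2405 mm tall, with a rectangular window opening cut through it. The opening is 598 mm wide and 925 mm tall; its sill is at z = 861 mm and its near (−x) edge is 1734 mm from the wall's −x end. The opening passes through the full wall thickness.


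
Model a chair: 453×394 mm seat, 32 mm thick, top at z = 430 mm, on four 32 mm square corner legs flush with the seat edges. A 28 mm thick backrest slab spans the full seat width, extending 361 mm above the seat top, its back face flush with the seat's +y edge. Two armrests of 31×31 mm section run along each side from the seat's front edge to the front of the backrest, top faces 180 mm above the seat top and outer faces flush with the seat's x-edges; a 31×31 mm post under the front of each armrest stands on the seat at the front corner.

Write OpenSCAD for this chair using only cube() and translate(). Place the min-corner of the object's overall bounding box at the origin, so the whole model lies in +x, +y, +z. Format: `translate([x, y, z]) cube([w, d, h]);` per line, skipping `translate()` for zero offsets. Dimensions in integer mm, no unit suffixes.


translate([0, 0, 398]) cube([453, 394, 32]);
cube([32, 32, 398]);
translate([421, 0, 0]) cube([32, 32, 398]);
translate([0, 362, 0]) cube([32, 32, 398]);
translate([421, 362, 0]) cube([32, 32, 398]);
translate([0, 366, 430]) cube([453, 28, 361]);
translate([0, 0, 579]) cube([31, 366, 31]);
translate([422, 0, 579]) cube([31, 366, 31]);
translate([0, 0, 430]) cube([31, 31, 149]);
translate([422, 0, 430]) cube([31, 31, 149]);


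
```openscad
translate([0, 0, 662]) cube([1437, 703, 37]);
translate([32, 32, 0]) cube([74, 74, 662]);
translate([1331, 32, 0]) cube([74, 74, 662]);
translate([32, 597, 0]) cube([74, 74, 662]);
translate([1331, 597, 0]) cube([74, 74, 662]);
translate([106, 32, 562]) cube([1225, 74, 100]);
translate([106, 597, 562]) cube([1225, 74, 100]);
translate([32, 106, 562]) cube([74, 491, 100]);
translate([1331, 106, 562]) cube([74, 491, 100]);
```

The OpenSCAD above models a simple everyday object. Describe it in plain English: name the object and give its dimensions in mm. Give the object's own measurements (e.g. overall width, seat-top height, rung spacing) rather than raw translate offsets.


A rectangular dining table. The top is 1437×703×37 mm with its upper surface at z = 699 mm. It stands on four 74×74 mm square legs, each inset 32 mm from the nearest pair of top edges, running from the floor to the underside of the top. Four apron rails, 74 mm thick and 100 mm tall, run between adjacent legs with their top edges flush with the underside of the top and their outer faces flush with the legs' outer faces.


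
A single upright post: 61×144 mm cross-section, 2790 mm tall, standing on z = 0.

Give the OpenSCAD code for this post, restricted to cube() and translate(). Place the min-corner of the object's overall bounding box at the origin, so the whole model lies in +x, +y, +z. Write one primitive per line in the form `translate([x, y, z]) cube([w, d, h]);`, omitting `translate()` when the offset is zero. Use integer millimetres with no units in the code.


cube([61, 144, 2790]);


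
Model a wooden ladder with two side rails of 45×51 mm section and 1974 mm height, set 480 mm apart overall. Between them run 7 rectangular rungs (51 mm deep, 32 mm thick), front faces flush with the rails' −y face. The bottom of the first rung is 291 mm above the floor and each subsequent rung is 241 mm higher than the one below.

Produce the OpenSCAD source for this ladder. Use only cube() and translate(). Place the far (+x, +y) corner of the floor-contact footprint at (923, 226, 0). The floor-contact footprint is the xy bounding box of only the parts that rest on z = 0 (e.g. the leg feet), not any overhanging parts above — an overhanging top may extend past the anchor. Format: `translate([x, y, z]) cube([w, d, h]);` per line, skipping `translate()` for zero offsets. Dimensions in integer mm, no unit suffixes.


translate([443, 175, 0]) cube([45, 51, 1974]);
translate([878, 175, 0]) cube([45, 51, 1974]);
translate([488, 175, 291]) cube([390, 51, 32]);
translate([488, 175, 532]) cube([390, 51, 32]);
translate([488, 175, 773]) cube([390, 51, 32]);
translate([488, 175, 1014]) cube([390, 51, 32]);
translate([488, 175, 1255]) cube([390, 51, 32]);
translate([488, 175, 1496]) cube([390, 51, 32]);
translate([488, 175, 1737]) cube([390, 51, 32]);


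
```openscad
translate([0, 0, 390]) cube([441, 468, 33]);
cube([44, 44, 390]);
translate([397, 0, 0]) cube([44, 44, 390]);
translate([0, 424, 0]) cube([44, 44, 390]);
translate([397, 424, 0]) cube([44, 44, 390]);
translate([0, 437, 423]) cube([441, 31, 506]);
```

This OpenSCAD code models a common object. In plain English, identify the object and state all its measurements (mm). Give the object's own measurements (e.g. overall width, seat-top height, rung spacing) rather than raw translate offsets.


A chair. The seat is a 441×468×33 mm slab with its top at z = 423 mm, on four 44×44 mm corner legs (flush with the seat edges, standing on z = 0). A flat backrest 31 mm thick, 506 mm tall, spans the full seat width and rises from the seat top along its +y edge, rear face flush with the rear of the seat.


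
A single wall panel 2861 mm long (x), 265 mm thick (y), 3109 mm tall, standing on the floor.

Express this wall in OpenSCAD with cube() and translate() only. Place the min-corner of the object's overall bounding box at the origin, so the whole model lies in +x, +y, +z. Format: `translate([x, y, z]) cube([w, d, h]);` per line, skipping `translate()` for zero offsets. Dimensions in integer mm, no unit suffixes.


cube([2861, 265, 3109]);


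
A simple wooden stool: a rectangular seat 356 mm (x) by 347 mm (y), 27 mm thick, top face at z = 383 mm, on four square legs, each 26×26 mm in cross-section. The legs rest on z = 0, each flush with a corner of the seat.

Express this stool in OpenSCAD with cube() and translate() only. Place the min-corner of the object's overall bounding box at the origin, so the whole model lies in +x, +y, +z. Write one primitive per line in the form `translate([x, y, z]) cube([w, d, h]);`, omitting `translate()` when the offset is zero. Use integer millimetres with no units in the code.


// leg_h = 383 - 27 = 356
translate([0, 0, 356]) cube([356, 347, 27]);
cube([26, 26, 356]);
translate([330, 0, 0]) cube([26, 26, 356]);
translate([0, 321, 0]) cube([26, 26, 356]);
translate([330, 321, 0]) cube([26, 26, 356]);


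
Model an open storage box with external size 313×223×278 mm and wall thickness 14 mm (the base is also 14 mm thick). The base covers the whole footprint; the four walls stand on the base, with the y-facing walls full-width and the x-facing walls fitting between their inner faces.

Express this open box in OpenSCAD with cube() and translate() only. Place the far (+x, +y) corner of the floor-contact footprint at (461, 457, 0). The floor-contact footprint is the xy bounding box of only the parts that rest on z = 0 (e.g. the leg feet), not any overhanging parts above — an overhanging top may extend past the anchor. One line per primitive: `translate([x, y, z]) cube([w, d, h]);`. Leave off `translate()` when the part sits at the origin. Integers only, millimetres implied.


translate([148, 234, 0]) cube([313, 223, 14]);
translate([148, 234, 14]) cube([313, 14, 264]);
translate([148, 443, 14]) cube([313, 14, 264]);
translate([148, 248, 14]) cube([14, 195, 264]);
translate([447, 248, 14]) cube([14, 195, 264]);


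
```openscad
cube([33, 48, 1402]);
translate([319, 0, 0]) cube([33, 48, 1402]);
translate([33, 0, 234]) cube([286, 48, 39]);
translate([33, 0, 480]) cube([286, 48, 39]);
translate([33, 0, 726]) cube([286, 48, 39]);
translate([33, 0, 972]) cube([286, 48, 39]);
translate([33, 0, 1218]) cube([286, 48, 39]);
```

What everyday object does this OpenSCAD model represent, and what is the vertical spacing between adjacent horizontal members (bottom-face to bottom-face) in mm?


A ladder. The rung spacing is 246 mm.

Two tall 33×48 posts with 5 short bars between them — a ladder. Adjacent rungs sit at z = 234 and z = 480, so the spacing is 480 − 234 = 246 mm.


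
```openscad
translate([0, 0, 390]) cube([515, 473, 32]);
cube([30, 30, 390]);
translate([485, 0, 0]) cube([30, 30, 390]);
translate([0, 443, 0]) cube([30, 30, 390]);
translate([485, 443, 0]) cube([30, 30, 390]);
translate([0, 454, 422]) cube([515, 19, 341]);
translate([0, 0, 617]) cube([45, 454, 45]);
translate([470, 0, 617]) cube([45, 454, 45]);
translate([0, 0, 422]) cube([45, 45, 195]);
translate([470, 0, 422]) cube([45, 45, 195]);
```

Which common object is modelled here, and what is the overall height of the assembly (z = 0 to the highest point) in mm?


A chair. The overall height is 763 mm.

A slab on four corner posts with a tall panel at the back — a chair. The seat slab sits at z = 390 with thickness 32, and the 341 mm backrest starts at the seat top, so the overall height is 390 + 32 + 341 = 763 mm.


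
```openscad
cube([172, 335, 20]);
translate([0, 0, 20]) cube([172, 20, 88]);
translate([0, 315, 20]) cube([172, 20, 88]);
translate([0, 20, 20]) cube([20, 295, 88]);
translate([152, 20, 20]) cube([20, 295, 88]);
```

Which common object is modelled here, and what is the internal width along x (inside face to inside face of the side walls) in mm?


An open box. The internal width is 132 mm.

A 172×335 base slab with four walls standing on it — an open box. The base is 172 mm wide and the walls are 20 mm thick, so the internal width is 172 − 2 × 20 = 132 mm.


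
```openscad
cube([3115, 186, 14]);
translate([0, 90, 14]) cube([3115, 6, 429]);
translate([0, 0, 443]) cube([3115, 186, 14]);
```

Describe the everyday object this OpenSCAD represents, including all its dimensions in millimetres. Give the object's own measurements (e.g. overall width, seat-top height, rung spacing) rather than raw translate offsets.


An I-beam lying along x, 3115 mm long. Overall section height 457 mm. Two flanges 186 mm wide (y) and 14 mm thick, one on the floor and one at the top; a web 6 mm thick runs between them, centred on the flange width.


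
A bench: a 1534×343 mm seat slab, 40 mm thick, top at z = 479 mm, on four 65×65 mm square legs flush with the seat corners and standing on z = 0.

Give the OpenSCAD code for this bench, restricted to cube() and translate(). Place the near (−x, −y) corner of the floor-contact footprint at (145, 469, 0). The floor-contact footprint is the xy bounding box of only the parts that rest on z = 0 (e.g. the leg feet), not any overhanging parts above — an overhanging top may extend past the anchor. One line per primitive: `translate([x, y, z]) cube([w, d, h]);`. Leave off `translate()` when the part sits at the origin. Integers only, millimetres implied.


// leg_h = 479 − 40 = 439
translate([145, 469, 439]) cube([1534, 343, 40]);
translate([145, 469, 0]) cube([65, 65, 439]);
translate([145, 747, 0]) cube([65, 65, 439]);
translate([1614, 469, 0]) cube([65, 65, 439]);
translate([1614, 747, 0]) cube([65, 65, 439]);
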